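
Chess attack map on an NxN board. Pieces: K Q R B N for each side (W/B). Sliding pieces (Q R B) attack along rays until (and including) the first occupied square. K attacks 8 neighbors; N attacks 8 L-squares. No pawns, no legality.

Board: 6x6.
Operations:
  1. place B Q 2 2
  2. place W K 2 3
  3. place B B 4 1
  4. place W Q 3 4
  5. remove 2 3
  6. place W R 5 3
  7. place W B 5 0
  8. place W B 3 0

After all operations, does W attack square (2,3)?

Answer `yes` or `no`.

Answer: yes

Derivation:
Op 1: place BQ@(2,2)
Op 2: place WK@(2,3)
Op 3: place BB@(4,1)
Op 4: place WQ@(3,4)
Op 5: remove (2,3)
Op 6: place WR@(5,3)
Op 7: place WB@(5,0)
Op 8: place WB@(3,0)
Per-piece attacks for W:
  WB@(3,0): attacks (4,1) (2,1) (1,2) (0,3) [ray(1,1) blocked at (4,1)]
  WQ@(3,4): attacks (3,5) (3,3) (3,2) (3,1) (3,0) (4,4) (5,4) (2,4) (1,4) (0,4) (4,5) (4,3) (5,2) (2,5) (2,3) (1,2) (0,1) [ray(0,-1) blocked at (3,0)]
  WB@(5,0): attacks (4,1) [ray(-1,1) blocked at (4,1)]
  WR@(5,3): attacks (5,4) (5,5) (5,2) (5,1) (5,0) (4,3) (3,3) (2,3) (1,3) (0,3) [ray(0,-1) blocked at (5,0)]
W attacks (2,3): yes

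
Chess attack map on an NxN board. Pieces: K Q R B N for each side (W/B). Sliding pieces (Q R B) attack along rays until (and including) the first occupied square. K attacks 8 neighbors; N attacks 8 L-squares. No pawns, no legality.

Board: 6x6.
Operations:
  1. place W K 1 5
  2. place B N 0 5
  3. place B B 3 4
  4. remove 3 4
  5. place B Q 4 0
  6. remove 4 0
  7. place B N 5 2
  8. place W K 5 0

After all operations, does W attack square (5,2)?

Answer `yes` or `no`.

Op 1: place WK@(1,5)
Op 2: place BN@(0,5)
Op 3: place BB@(3,4)
Op 4: remove (3,4)
Op 5: place BQ@(4,0)
Op 6: remove (4,0)
Op 7: place BN@(5,2)
Op 8: place WK@(5,0)
Per-piece attacks for W:
  WK@(1,5): attacks (1,4) (2,5) (0,5) (2,4) (0,4)
  WK@(5,0): attacks (5,1) (4,0) (4,1)
W attacks (5,2): no

Answer: no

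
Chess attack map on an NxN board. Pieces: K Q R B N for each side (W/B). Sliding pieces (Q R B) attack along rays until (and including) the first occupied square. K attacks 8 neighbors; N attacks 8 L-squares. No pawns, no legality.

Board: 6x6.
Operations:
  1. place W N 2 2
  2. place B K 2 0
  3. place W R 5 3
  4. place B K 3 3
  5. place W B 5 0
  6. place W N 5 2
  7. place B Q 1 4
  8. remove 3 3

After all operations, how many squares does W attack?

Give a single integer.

Answer: 18

Derivation:
Op 1: place WN@(2,2)
Op 2: place BK@(2,0)
Op 3: place WR@(5,3)
Op 4: place BK@(3,3)
Op 5: place WB@(5,0)
Op 6: place WN@(5,2)
Op 7: place BQ@(1,4)
Op 8: remove (3,3)
Per-piece attacks for W:
  WN@(2,2): attacks (3,4) (4,3) (1,4) (0,3) (3,0) (4,1) (1,0) (0,1)
  WB@(5,0): attacks (4,1) (3,2) (2,3) (1,4) [ray(-1,1) blocked at (1,4)]
  WN@(5,2): attacks (4,4) (3,3) (4,0) (3,1)
  WR@(5,3): attacks (5,4) (5,5) (5,2) (4,3) (3,3) (2,3) (1,3) (0,3) [ray(0,-1) blocked at (5,2)]
Union (18 distinct): (0,1) (0,3) (1,0) (1,3) (1,4) (2,3) (3,0) (3,1) (3,2) (3,3) (3,4) (4,0) (4,1) (4,3) (4,4) (5,2) (5,4) (5,5)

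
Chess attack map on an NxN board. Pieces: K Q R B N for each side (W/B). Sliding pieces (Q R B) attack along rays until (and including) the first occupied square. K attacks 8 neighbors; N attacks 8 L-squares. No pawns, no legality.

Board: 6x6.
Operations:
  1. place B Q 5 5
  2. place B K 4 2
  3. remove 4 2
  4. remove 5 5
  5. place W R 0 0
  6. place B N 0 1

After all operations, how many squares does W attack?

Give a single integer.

Answer: 6

Derivation:
Op 1: place BQ@(5,5)
Op 2: place BK@(4,2)
Op 3: remove (4,2)
Op 4: remove (5,5)
Op 5: place WR@(0,0)
Op 6: place BN@(0,1)
Per-piece attacks for W:
  WR@(0,0): attacks (0,1) (1,0) (2,0) (3,0) (4,0) (5,0) [ray(0,1) blocked at (0,1)]
Union (6 distinct): (0,1) (1,0) (2,0) (3,0) (4,0) (5,0)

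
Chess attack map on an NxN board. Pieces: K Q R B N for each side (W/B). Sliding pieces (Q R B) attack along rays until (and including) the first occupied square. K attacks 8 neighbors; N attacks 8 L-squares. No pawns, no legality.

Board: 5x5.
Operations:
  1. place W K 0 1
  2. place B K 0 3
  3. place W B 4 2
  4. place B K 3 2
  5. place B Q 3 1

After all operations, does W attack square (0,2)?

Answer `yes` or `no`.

Op 1: place WK@(0,1)
Op 2: place BK@(0,3)
Op 3: place WB@(4,2)
Op 4: place BK@(3,2)
Op 5: place BQ@(3,1)
Per-piece attacks for W:
  WK@(0,1): attacks (0,2) (0,0) (1,1) (1,2) (1,0)
  WB@(4,2): attacks (3,3) (2,4) (3,1) [ray(-1,-1) blocked at (3,1)]
W attacks (0,2): yes

Answer: yes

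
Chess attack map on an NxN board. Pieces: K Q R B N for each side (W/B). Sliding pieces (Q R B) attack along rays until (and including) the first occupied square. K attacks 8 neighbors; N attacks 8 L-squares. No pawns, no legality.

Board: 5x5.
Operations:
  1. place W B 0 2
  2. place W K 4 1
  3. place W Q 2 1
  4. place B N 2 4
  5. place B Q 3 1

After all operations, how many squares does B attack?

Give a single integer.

Op 1: place WB@(0,2)
Op 2: place WK@(4,1)
Op 3: place WQ@(2,1)
Op 4: place BN@(2,4)
Op 5: place BQ@(3,1)
Per-piece attacks for B:
  BN@(2,4): attacks (3,2) (4,3) (1,2) (0,3)
  BQ@(3,1): attacks (3,2) (3,3) (3,4) (3,0) (4,1) (2,1) (4,2) (4,0) (2,2) (1,3) (0,4) (2,0) [ray(1,0) blocked at (4,1); ray(-1,0) blocked at (2,1)]
Union (15 distinct): (0,3) (0,4) (1,2) (1,3) (2,0) (2,1) (2,2) (3,0) (3,2) (3,3) (3,4) (4,0) (4,1) (4,2) (4,3)

Answer: 15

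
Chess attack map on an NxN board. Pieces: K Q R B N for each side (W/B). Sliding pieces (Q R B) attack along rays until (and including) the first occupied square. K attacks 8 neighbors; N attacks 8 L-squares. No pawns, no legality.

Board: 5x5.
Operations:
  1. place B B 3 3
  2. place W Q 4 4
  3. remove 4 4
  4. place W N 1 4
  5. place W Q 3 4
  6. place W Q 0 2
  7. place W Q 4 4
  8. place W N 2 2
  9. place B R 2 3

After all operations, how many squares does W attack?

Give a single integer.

Op 1: place BB@(3,3)
Op 2: place WQ@(4,4)
Op 3: remove (4,4)
Op 4: place WN@(1,4)
Op 5: place WQ@(3,4)
Op 6: place WQ@(0,2)
Op 7: place WQ@(4,4)
Op 8: place WN@(2,2)
Op 9: place BR@(2,3)
Per-piece attacks for W:
  WQ@(0,2): attacks (0,3) (0,4) (0,1) (0,0) (1,2) (2,2) (1,3) (2,4) (1,1) (2,0) [ray(1,0) blocked at (2,2)]
  WN@(1,4): attacks (2,2) (3,3) (0,2)
  WN@(2,2): attacks (3,4) (4,3) (1,4) (0,3) (3,0) (4,1) (1,0) (0,1)
  WQ@(3,4): attacks (3,3) (4,4) (2,4) (1,4) (4,3) (2,3) [ray(0,-1) blocked at (3,3); ray(1,0) blocked at (4,4); ray(-1,0) blocked at (1,4); ray(-1,-1) blocked at (2,3)]
  WQ@(4,4): attacks (4,3) (4,2) (4,1) (4,0) (3,4) (3,3) [ray(-1,0) blocked at (3,4); ray(-1,-1) blocked at (3,3)]
Union (22 distinct): (0,0) (0,1) (0,2) (0,3) (0,4) (1,0) (1,1) (1,2) (1,3) (1,4) (2,0) (2,2) (2,3) (2,4) (3,0) (3,3) (3,4) (4,0) (4,1) (4,2) (4,3) (4,4)

Answer: 22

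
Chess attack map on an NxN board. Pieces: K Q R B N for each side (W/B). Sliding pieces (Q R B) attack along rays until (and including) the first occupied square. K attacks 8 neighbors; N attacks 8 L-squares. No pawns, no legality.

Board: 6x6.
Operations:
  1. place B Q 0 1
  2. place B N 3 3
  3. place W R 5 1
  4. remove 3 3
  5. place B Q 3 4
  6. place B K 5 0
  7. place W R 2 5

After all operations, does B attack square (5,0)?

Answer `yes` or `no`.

Answer: no

Derivation:
Op 1: place BQ@(0,1)
Op 2: place BN@(3,3)
Op 3: place WR@(5,1)
Op 4: remove (3,3)
Op 5: place BQ@(3,4)
Op 6: place BK@(5,0)
Op 7: place WR@(2,5)
Per-piece attacks for B:
  BQ@(0,1): attacks (0,2) (0,3) (0,4) (0,5) (0,0) (1,1) (2,1) (3,1) (4,1) (5,1) (1,2) (2,3) (3,4) (1,0) [ray(1,0) blocked at (5,1); ray(1,1) blocked at (3,4)]
  BQ@(3,4): attacks (3,5) (3,3) (3,2) (3,1) (3,0) (4,4) (5,4) (2,4) (1,4) (0,4) (4,5) (4,3) (5,2) (2,5) (2,3) (1,2) (0,1) [ray(-1,1) blocked at (2,5); ray(-1,-1) blocked at (0,1)]
  BK@(5,0): attacks (5,1) (4,0) (4,1)
B attacks (5,0): no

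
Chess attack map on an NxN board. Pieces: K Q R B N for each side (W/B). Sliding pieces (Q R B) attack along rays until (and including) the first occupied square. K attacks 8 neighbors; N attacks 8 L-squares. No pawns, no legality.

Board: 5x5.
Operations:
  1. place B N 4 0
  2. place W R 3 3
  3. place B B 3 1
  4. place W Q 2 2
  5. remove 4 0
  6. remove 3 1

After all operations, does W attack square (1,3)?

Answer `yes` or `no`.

Op 1: place BN@(4,0)
Op 2: place WR@(3,3)
Op 3: place BB@(3,1)
Op 4: place WQ@(2,2)
Op 5: remove (4,0)
Op 6: remove (3,1)
Per-piece attacks for W:
  WQ@(2,2): attacks (2,3) (2,4) (2,1) (2,0) (3,2) (4,2) (1,2) (0,2) (3,3) (3,1) (4,0) (1,3) (0,4) (1,1) (0,0) [ray(1,1) blocked at (3,3)]
  WR@(3,3): attacks (3,4) (3,2) (3,1) (3,0) (4,3) (2,3) (1,3) (0,3)
W attacks (1,3): yes

Answer: yes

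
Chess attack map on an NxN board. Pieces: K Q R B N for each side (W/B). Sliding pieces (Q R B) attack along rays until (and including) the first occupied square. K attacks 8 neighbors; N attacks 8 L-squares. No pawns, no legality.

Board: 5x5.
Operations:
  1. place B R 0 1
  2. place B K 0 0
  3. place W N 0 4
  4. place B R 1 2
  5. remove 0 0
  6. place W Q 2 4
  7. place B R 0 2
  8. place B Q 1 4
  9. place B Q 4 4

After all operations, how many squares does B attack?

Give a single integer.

Op 1: place BR@(0,1)
Op 2: place BK@(0,0)
Op 3: place WN@(0,4)
Op 4: place BR@(1,2)
Op 5: remove (0,0)
Op 6: place WQ@(2,4)
Op 7: place BR@(0,2)
Op 8: place BQ@(1,4)
Op 9: place BQ@(4,4)
Per-piece attacks for B:
  BR@(0,1): attacks (0,2) (0,0) (1,1) (2,1) (3,1) (4,1) [ray(0,1) blocked at (0,2)]
  BR@(0,2): attacks (0,3) (0,4) (0,1) (1,2) [ray(0,1) blocked at (0,4); ray(0,-1) blocked at (0,1); ray(1,0) blocked at (1,2)]
  BR@(1,2): attacks (1,3) (1,4) (1,1) (1,0) (2,2) (3,2) (4,2) (0,2) [ray(0,1) blocked at (1,4); ray(-1,0) blocked at (0,2)]
  BQ@(1,4): attacks (1,3) (1,2) (2,4) (0,4) (2,3) (3,2) (4,1) (0,3) [ray(0,-1) blocked at (1,2); ray(1,0) blocked at (2,4); ray(-1,0) blocked at (0,4)]
  BQ@(4,4): attacks (4,3) (4,2) (4,1) (4,0) (3,4) (2,4) (3,3) (2,2) (1,1) (0,0) [ray(-1,0) blocked at (2,4)]
Union (22 distinct): (0,0) (0,1) (0,2) (0,3) (0,4) (1,0) (1,1) (1,2) (1,3) (1,4) (2,1) (2,2) (2,3) (2,4) (3,1) (3,2) (3,3) (3,4) (4,0) (4,1) (4,2) (4,3)

Answer: 22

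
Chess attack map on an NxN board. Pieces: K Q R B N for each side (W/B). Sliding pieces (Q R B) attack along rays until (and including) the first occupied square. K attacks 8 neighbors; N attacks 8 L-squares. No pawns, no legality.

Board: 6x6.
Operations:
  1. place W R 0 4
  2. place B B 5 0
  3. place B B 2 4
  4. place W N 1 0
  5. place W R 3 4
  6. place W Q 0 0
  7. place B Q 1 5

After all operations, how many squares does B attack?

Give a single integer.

Op 1: place WR@(0,4)
Op 2: place BB@(5,0)
Op 3: place BB@(2,4)
Op 4: place WN@(1,0)
Op 5: place WR@(3,4)
Op 6: place WQ@(0,0)
Op 7: place BQ@(1,5)
Per-piece attacks for B:
  BQ@(1,5): attacks (1,4) (1,3) (1,2) (1,1) (1,0) (2,5) (3,5) (4,5) (5,5) (0,5) (2,4) (0,4) [ray(0,-1) blocked at (1,0); ray(1,-1) blocked at (2,4); ray(-1,-1) blocked at (0,4)]
  BB@(2,4): attacks (3,5) (3,3) (4,2) (5,1) (1,5) (1,3) (0,2) [ray(-1,1) blocked at (1,5)]
  BB@(5,0): attacks (4,1) (3,2) (2,3) (1,4) (0,5)
Union (20 distinct): (0,2) (0,4) (0,5) (1,0) (1,1) (1,2) (1,3) (1,4) (1,5) (2,3) (2,4) (2,5) (3,2) (3,3) (3,5) (4,1) (4,2) (4,5) (5,1) (5,5)

Answer: 20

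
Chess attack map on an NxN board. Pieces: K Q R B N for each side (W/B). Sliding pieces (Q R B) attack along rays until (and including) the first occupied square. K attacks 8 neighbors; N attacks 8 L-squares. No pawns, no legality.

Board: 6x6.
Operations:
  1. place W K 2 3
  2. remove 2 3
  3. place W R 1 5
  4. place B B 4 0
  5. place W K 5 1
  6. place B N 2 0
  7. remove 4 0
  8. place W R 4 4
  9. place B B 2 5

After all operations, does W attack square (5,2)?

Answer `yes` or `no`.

Op 1: place WK@(2,3)
Op 2: remove (2,3)
Op 3: place WR@(1,5)
Op 4: place BB@(4,0)
Op 5: place WK@(5,1)
Op 6: place BN@(2,0)
Op 7: remove (4,0)
Op 8: place WR@(4,4)
Op 9: place BB@(2,5)
Per-piece attacks for W:
  WR@(1,5): attacks (1,4) (1,3) (1,2) (1,1) (1,0) (2,5) (0,5) [ray(1,0) blocked at (2,5)]
  WR@(4,4): attacks (4,5) (4,3) (4,2) (4,1) (4,0) (5,4) (3,4) (2,4) (1,4) (0,4)
  WK@(5,1): attacks (5,2) (5,0) (4,1) (4,2) (4,0)
W attacks (5,2): yes

Answer: yes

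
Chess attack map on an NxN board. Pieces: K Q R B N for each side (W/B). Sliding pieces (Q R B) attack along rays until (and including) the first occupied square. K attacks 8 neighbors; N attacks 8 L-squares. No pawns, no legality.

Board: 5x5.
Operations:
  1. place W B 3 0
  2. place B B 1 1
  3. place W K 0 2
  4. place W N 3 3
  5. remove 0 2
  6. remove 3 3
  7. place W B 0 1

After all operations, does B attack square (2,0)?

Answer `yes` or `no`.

Op 1: place WB@(3,0)
Op 2: place BB@(1,1)
Op 3: place WK@(0,2)
Op 4: place WN@(3,3)
Op 5: remove (0,2)
Op 6: remove (3,3)
Op 7: place WB@(0,1)
Per-piece attacks for B:
  BB@(1,1): attacks (2,2) (3,3) (4,4) (2,0) (0,2) (0,0)
B attacks (2,0): yes

Answer: yes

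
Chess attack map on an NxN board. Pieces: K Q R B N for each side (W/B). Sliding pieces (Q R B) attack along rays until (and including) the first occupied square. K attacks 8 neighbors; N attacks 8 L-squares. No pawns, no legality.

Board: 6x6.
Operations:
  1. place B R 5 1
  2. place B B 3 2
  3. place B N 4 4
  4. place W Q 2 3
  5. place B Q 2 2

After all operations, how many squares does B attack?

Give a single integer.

Op 1: place BR@(5,1)
Op 2: place BB@(3,2)
Op 3: place BN@(4,4)
Op 4: place WQ@(2,3)
Op 5: place BQ@(2,2)
Per-piece attacks for B:
  BQ@(2,2): attacks (2,3) (2,1) (2,0) (3,2) (1,2) (0,2) (3,3) (4,4) (3,1) (4,0) (1,3) (0,4) (1,1) (0,0) [ray(0,1) blocked at (2,3); ray(1,0) blocked at (3,2); ray(1,1) blocked at (4,4)]
  BB@(3,2): attacks (4,3) (5,4) (4,1) (5,0) (2,3) (2,1) (1,0) [ray(-1,1) blocked at (2,3)]
  BN@(4,4): attacks (2,5) (5,2) (3,2) (2,3)
  BR@(5,1): attacks (5,2) (5,3) (5,4) (5,5) (5,0) (4,1) (3,1) (2,1) (1,1) (0,1)
Union (24 distinct): (0,0) (0,1) (0,2) (0,4) (1,0) (1,1) (1,2) (1,3) (2,0) (2,1) (2,3) (2,5) (3,1) (3,2) (3,3) (4,0) (4,1) (4,3) (4,4) (5,0) (5,2) (5,3) (5,4) (5,5)

Answer: 24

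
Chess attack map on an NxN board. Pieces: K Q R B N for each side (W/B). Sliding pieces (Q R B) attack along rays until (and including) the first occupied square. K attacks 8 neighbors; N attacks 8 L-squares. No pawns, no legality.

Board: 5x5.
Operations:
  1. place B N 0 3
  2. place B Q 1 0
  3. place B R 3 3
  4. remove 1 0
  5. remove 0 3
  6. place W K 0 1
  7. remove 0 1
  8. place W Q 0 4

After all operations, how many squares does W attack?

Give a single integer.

Answer: 12

Derivation:
Op 1: place BN@(0,3)
Op 2: place BQ@(1,0)
Op 3: place BR@(3,3)
Op 4: remove (1,0)
Op 5: remove (0,3)
Op 6: place WK@(0,1)
Op 7: remove (0,1)
Op 8: place WQ@(0,4)
Per-piece attacks for W:
  WQ@(0,4): attacks (0,3) (0,2) (0,1) (0,0) (1,4) (2,4) (3,4) (4,4) (1,3) (2,2) (3,1) (4,0)
Union (12 distinct): (0,0) (0,1) (0,2) (0,3) (1,3) (1,4) (2,2) (2,4) (3,1) (3,4) (4,0) (4,4)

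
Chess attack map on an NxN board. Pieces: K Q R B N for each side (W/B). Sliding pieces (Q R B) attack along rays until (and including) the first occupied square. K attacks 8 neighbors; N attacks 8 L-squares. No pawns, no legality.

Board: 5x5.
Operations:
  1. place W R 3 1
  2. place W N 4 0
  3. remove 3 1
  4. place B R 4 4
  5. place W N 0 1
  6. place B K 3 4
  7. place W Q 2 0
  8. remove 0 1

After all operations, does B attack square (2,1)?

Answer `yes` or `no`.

Op 1: place WR@(3,1)
Op 2: place WN@(4,0)
Op 3: remove (3,1)
Op 4: place BR@(4,4)
Op 5: place WN@(0,1)
Op 6: place BK@(3,4)
Op 7: place WQ@(2,0)
Op 8: remove (0,1)
Per-piece attacks for B:
  BK@(3,4): attacks (3,3) (4,4) (2,4) (4,3) (2,3)
  BR@(4,4): attacks (4,3) (4,2) (4,1) (4,0) (3,4) [ray(0,-1) blocked at (4,0); ray(-1,0) blocked at (3,4)]
B attacks (2,1): no

Answer: no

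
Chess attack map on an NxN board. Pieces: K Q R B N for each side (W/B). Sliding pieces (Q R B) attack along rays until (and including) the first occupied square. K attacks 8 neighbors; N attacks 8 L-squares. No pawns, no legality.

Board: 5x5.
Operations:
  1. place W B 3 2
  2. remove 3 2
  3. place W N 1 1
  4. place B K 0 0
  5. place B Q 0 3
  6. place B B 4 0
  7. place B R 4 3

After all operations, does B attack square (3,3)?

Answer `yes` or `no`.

Answer: yes

Derivation:
Op 1: place WB@(3,2)
Op 2: remove (3,2)
Op 3: place WN@(1,1)
Op 4: place BK@(0,0)
Op 5: place BQ@(0,3)
Op 6: place BB@(4,0)
Op 7: place BR@(4,3)
Per-piece attacks for B:
  BK@(0,0): attacks (0,1) (1,0) (1,1)
  BQ@(0,3): attacks (0,4) (0,2) (0,1) (0,0) (1,3) (2,3) (3,3) (4,3) (1,4) (1,2) (2,1) (3,0) [ray(0,-1) blocked at (0,0); ray(1,0) blocked at (4,3)]
  BB@(4,0): attacks (3,1) (2,2) (1,3) (0,4)
  BR@(4,3): attacks (4,4) (4,2) (4,1) (4,0) (3,3) (2,3) (1,3) (0,3) [ray(0,-1) blocked at (4,0); ray(-1,0) blocked at (0,3)]
B attacks (3,3): yes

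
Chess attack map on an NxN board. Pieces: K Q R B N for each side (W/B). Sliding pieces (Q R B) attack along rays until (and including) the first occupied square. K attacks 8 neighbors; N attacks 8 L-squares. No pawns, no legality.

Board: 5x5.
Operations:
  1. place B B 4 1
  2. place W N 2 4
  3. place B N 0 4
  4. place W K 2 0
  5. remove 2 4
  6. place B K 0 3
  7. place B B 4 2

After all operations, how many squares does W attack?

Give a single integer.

Answer: 5

Derivation:
Op 1: place BB@(4,1)
Op 2: place WN@(2,4)
Op 3: place BN@(0,4)
Op 4: place WK@(2,0)
Op 5: remove (2,4)
Op 6: place BK@(0,3)
Op 7: place BB@(4,2)
Per-piece attacks for W:
  WK@(2,0): attacks (2,1) (3,0) (1,0) (3,1) (1,1)
Union (5 distinct): (1,0) (1,1) (2,1) (3,0) (3,1)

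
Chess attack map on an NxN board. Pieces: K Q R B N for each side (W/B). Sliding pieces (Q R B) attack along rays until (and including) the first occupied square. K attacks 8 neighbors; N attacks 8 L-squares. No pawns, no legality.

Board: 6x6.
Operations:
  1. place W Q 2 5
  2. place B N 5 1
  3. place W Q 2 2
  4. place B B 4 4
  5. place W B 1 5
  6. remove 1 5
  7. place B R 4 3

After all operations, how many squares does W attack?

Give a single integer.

Op 1: place WQ@(2,5)
Op 2: place BN@(5,1)
Op 3: place WQ@(2,2)
Op 4: place BB@(4,4)
Op 5: place WB@(1,5)
Op 6: remove (1,5)
Op 7: place BR@(4,3)
Per-piece attacks for W:
  WQ@(2,2): attacks (2,3) (2,4) (2,5) (2,1) (2,0) (3,2) (4,2) (5,2) (1,2) (0,2) (3,3) (4,4) (3,1) (4,0) (1,3) (0,4) (1,1) (0,0) [ray(0,1) blocked at (2,5); ray(1,1) blocked at (4,4)]
  WQ@(2,5): attacks (2,4) (2,3) (2,2) (3,5) (4,5) (5,5) (1,5) (0,5) (3,4) (4,3) (1,4) (0,3) [ray(0,-1) blocked at (2,2); ray(1,-1) blocked at (4,3)]
Union (28 distinct): (0,0) (0,2) (0,3) (0,4) (0,5) (1,1) (1,2) (1,3) (1,4) (1,5) (2,0) (2,1) (2,2) (2,3) (2,4) (2,5) (3,1) (3,2) (3,3) (3,4) (3,5) (4,0) (4,2) (4,3) (4,4) (4,5) (5,2) (5,5)

Answer: 28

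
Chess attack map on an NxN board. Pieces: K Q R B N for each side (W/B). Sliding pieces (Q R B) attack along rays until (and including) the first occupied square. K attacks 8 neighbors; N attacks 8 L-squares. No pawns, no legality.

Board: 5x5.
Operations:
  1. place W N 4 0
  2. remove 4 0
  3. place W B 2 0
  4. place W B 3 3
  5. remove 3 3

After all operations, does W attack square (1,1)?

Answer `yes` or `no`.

Answer: yes

Derivation:
Op 1: place WN@(4,0)
Op 2: remove (4,0)
Op 3: place WB@(2,0)
Op 4: place WB@(3,3)
Op 5: remove (3,3)
Per-piece attacks for W:
  WB@(2,0): attacks (3,1) (4,2) (1,1) (0,2)
W attacks (1,1): yes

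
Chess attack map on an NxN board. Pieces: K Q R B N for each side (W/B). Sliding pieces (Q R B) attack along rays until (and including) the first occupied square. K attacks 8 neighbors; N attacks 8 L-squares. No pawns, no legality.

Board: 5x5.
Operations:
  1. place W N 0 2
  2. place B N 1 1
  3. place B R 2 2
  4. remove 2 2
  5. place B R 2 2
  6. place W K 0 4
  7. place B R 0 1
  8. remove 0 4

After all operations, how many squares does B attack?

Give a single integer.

Answer: 12

Derivation:
Op 1: place WN@(0,2)
Op 2: place BN@(1,1)
Op 3: place BR@(2,2)
Op 4: remove (2,2)
Op 5: place BR@(2,2)
Op 6: place WK@(0,4)
Op 7: place BR@(0,1)
Op 8: remove (0,4)
Per-piece attacks for B:
  BR@(0,1): attacks (0,2) (0,0) (1,1) [ray(0,1) blocked at (0,2); ray(1,0) blocked at (1,1)]
  BN@(1,1): attacks (2,3) (3,2) (0,3) (3,0)
  BR@(2,2): attacks (2,3) (2,4) (2,1) (2,0) (3,2) (4,2) (1,2) (0,2) [ray(-1,0) blocked at (0,2)]
Union (12 distinct): (0,0) (0,2) (0,3) (1,1) (1,2) (2,0) (2,1) (2,3) (2,4) (3,0) (3,2) (4,2)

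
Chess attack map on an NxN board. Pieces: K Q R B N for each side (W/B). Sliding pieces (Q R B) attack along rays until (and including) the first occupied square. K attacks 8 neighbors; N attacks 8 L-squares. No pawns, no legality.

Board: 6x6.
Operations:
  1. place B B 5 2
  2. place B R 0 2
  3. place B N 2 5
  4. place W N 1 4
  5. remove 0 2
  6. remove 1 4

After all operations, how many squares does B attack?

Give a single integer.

Op 1: place BB@(5,2)
Op 2: place BR@(0,2)
Op 3: place BN@(2,5)
Op 4: place WN@(1,4)
Op 5: remove (0,2)
Op 6: remove (1,4)
Per-piece attacks for B:
  BN@(2,5): attacks (3,3) (4,4) (1,3) (0,4)
  BB@(5,2): attacks (4,3) (3,4) (2,5) (4,1) (3,0) [ray(-1,1) blocked at (2,5)]
Union (9 distinct): (0,4) (1,3) (2,5) (3,0) (3,3) (3,4) (4,1) (4,3) (4,4)

Answer: 9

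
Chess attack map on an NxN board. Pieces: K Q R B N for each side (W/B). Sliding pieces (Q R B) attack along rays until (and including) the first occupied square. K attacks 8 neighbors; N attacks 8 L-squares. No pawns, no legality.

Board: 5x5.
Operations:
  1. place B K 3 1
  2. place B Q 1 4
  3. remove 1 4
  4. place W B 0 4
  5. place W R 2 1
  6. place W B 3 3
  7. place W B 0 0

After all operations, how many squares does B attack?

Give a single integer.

Op 1: place BK@(3,1)
Op 2: place BQ@(1,4)
Op 3: remove (1,4)
Op 4: place WB@(0,4)
Op 5: place WR@(2,1)
Op 6: place WB@(3,3)
Op 7: place WB@(0,0)
Per-piece attacks for B:
  BK@(3,1): attacks (3,2) (3,0) (4,1) (2,1) (4,2) (4,0) (2,2) (2,0)
Union (8 distinct): (2,0) (2,1) (2,2) (3,0) (3,2) (4,0) (4,1) (4,2)

Answer: 8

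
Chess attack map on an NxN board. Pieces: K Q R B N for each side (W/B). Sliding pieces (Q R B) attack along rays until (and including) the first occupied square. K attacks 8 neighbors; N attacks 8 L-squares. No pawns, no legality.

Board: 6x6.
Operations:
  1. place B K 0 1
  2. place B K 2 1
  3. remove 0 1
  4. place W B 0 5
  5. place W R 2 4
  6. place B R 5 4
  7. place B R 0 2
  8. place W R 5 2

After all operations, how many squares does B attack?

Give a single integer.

Answer: 20

Derivation:
Op 1: place BK@(0,1)
Op 2: place BK@(2,1)
Op 3: remove (0,1)
Op 4: place WB@(0,5)
Op 5: place WR@(2,4)
Op 6: place BR@(5,4)
Op 7: place BR@(0,2)
Op 8: place WR@(5,2)
Per-piece attacks for B:
  BR@(0,2): attacks (0,3) (0,4) (0,5) (0,1) (0,0) (1,2) (2,2) (3,2) (4,2) (5,2) [ray(0,1) blocked at (0,5); ray(1,0) blocked at (5,2)]
  BK@(2,1): attacks (2,2) (2,0) (3,1) (1,1) (3,2) (3,0) (1,2) (1,0)
  BR@(5,4): attacks (5,5) (5,3) (5,2) (4,4) (3,4) (2,4) [ray(0,-1) blocked at (5,2); ray(-1,0) blocked at (2,4)]
Union (20 distinct): (0,0) (0,1) (0,3) (0,4) (0,5) (1,0) (1,1) (1,2) (2,0) (2,2) (2,4) (3,0) (3,1) (3,2) (3,4) (4,2) (4,4) (5,2) (5,3) (5,5)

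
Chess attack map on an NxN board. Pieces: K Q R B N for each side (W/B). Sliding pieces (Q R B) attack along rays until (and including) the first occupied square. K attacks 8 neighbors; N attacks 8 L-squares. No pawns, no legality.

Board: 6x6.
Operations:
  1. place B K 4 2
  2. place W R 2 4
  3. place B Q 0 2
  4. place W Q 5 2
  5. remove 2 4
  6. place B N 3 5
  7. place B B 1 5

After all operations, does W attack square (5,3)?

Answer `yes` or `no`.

Op 1: place BK@(4,2)
Op 2: place WR@(2,4)
Op 3: place BQ@(0,2)
Op 4: place WQ@(5,2)
Op 5: remove (2,4)
Op 6: place BN@(3,5)
Op 7: place BB@(1,5)
Per-piece attacks for W:
  WQ@(5,2): attacks (5,3) (5,4) (5,5) (5,1) (5,0) (4,2) (4,3) (3,4) (2,5) (4,1) (3,0) [ray(-1,0) blocked at (4,2)]
W attacks (5,3): yes

Answer: yes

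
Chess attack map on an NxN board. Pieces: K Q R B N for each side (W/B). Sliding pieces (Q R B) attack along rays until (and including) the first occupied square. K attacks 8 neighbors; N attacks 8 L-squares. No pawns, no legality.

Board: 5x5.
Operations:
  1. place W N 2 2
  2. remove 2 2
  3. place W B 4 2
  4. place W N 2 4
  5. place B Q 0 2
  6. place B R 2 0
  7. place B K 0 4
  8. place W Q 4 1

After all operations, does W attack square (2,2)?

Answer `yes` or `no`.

Answer: no

Derivation:
Op 1: place WN@(2,2)
Op 2: remove (2,2)
Op 3: place WB@(4,2)
Op 4: place WN@(2,4)
Op 5: place BQ@(0,2)
Op 6: place BR@(2,0)
Op 7: place BK@(0,4)
Op 8: place WQ@(4,1)
Per-piece attacks for W:
  WN@(2,4): attacks (3,2) (4,3) (1,2) (0,3)
  WQ@(4,1): attacks (4,2) (4,0) (3,1) (2,1) (1,1) (0,1) (3,2) (2,3) (1,4) (3,0) [ray(0,1) blocked at (4,2)]
  WB@(4,2): attacks (3,3) (2,4) (3,1) (2,0) [ray(-1,1) blocked at (2,4); ray(-1,-1) blocked at (2,0)]
W attacks (2,2): no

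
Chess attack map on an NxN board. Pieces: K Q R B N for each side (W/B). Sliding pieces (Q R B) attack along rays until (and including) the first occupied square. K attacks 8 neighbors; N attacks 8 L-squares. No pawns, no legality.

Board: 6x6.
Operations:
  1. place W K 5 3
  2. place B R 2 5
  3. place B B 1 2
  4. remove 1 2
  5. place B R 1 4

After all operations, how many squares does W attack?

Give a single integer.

Answer: 5

Derivation:
Op 1: place WK@(5,3)
Op 2: place BR@(2,5)
Op 3: place BB@(1,2)
Op 4: remove (1,2)
Op 5: place BR@(1,4)
Per-piece attacks for W:
  WK@(5,3): attacks (5,4) (5,2) (4,3) (4,4) (4,2)
Union (5 distinct): (4,2) (4,3) (4,4) (5,2) (5,4)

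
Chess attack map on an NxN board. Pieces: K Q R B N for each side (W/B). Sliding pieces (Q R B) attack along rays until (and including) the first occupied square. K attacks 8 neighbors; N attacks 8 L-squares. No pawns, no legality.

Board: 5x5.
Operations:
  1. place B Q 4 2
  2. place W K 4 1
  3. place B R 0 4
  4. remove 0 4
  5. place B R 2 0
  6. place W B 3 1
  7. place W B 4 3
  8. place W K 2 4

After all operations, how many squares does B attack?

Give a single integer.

Answer: 15

Derivation:
Op 1: place BQ@(4,2)
Op 2: place WK@(4,1)
Op 3: place BR@(0,4)
Op 4: remove (0,4)
Op 5: place BR@(2,0)
Op 6: place WB@(3,1)
Op 7: place WB@(4,3)
Op 8: place WK@(2,4)
Per-piece attacks for B:
  BR@(2,0): attacks (2,1) (2,2) (2,3) (2,4) (3,0) (4,0) (1,0) (0,0) [ray(0,1) blocked at (2,4)]
  BQ@(4,2): attacks (4,3) (4,1) (3,2) (2,2) (1,2) (0,2) (3,3) (2,4) (3,1) [ray(0,1) blocked at (4,3); ray(0,-1) blocked at (4,1); ray(-1,1) blocked at (2,4); ray(-1,-1) blocked at (3,1)]
Union (15 distinct): (0,0) (0,2) (1,0) (1,2) (2,1) (2,2) (2,3) (2,4) (3,0) (3,1) (3,2) (3,3) (4,0) (4,1) (4,3)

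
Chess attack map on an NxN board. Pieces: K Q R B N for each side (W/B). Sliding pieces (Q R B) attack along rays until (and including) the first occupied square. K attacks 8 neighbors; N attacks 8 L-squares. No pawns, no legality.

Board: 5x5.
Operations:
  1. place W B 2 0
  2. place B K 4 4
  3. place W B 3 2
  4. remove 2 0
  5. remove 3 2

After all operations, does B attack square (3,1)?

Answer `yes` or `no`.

Op 1: place WB@(2,0)
Op 2: place BK@(4,4)
Op 3: place WB@(3,2)
Op 4: remove (2,0)
Op 5: remove (3,2)
Per-piece attacks for B:
  BK@(4,4): attacks (4,3) (3,4) (3,3)
B attacks (3,1): no

Answer: no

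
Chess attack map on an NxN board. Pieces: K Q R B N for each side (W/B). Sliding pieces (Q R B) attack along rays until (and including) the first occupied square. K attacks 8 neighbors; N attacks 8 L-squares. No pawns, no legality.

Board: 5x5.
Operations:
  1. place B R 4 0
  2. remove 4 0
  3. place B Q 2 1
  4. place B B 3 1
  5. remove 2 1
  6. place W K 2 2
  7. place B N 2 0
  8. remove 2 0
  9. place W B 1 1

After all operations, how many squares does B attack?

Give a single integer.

Op 1: place BR@(4,0)
Op 2: remove (4,0)
Op 3: place BQ@(2,1)
Op 4: place BB@(3,1)
Op 5: remove (2,1)
Op 6: place WK@(2,2)
Op 7: place BN@(2,0)
Op 8: remove (2,0)
Op 9: place WB@(1,1)
Per-piece attacks for B:
  BB@(3,1): attacks (4,2) (4,0) (2,2) (2,0) [ray(-1,1) blocked at (2,2)]
Union (4 distinct): (2,0) (2,2) (4,0) (4,2)

Answer: 4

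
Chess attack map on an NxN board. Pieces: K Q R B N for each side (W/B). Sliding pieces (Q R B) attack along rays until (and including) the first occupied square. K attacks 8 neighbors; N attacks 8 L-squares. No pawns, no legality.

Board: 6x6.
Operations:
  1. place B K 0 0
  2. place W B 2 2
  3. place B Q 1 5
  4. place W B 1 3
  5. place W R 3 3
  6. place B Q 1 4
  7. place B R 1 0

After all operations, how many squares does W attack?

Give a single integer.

Op 1: place BK@(0,0)
Op 2: place WB@(2,2)
Op 3: place BQ@(1,5)
Op 4: place WB@(1,3)
Op 5: place WR@(3,3)
Op 6: place BQ@(1,4)
Op 7: place BR@(1,0)
Per-piece attacks for W:
  WB@(1,3): attacks (2,4) (3,5) (2,2) (0,4) (0,2) [ray(1,-1) blocked at (2,2)]
  WB@(2,2): attacks (3,3) (3,1) (4,0) (1,3) (1,1) (0,0) [ray(1,1) blocked at (3,3); ray(-1,1) blocked at (1,3); ray(-1,-1) blocked at (0,0)]
  WR@(3,3): attacks (3,4) (3,5) (3,2) (3,1) (3,0) (4,3) (5,3) (2,3) (1,3) [ray(-1,0) blocked at (1,3)]
Union (17 distinct): (0,0) (0,2) (0,4) (1,1) (1,3) (2,2) (2,3) (2,4) (3,0) (3,1) (3,2) (3,3) (3,4) (3,5) (4,0) (4,3) (5,3)

Answer: 17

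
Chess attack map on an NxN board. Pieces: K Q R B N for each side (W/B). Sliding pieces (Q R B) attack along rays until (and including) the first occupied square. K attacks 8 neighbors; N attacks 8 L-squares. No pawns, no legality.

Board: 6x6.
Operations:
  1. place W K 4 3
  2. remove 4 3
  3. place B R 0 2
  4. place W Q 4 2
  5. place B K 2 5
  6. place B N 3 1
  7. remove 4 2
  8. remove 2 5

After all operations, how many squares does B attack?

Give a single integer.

Op 1: place WK@(4,3)
Op 2: remove (4,3)
Op 3: place BR@(0,2)
Op 4: place WQ@(4,2)
Op 5: place BK@(2,5)
Op 6: place BN@(3,1)
Op 7: remove (4,2)
Op 8: remove (2,5)
Per-piece attacks for B:
  BR@(0,2): attacks (0,3) (0,4) (0,5) (0,1) (0,0) (1,2) (2,2) (3,2) (4,2) (5,2)
  BN@(3,1): attacks (4,3) (5,2) (2,3) (1,2) (5,0) (1,0)
Union (14 distinct): (0,0) (0,1) (0,3) (0,4) (0,5) (1,0) (1,2) (2,2) (2,3) (3,2) (4,2) (4,3) (5,0) (5,2)

Answer: 14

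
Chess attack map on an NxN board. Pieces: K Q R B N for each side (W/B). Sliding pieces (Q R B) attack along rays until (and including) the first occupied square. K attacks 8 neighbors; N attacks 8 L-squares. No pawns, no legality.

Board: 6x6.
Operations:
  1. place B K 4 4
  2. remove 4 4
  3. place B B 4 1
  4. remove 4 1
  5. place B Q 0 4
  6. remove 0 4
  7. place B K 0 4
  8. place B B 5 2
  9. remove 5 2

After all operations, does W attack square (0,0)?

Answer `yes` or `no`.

Answer: no

Derivation:
Op 1: place BK@(4,4)
Op 2: remove (4,4)
Op 3: place BB@(4,1)
Op 4: remove (4,1)
Op 5: place BQ@(0,4)
Op 6: remove (0,4)
Op 7: place BK@(0,4)
Op 8: place BB@(5,2)
Op 9: remove (5,2)
Per-piece attacks for W:
W attacks (0,0): no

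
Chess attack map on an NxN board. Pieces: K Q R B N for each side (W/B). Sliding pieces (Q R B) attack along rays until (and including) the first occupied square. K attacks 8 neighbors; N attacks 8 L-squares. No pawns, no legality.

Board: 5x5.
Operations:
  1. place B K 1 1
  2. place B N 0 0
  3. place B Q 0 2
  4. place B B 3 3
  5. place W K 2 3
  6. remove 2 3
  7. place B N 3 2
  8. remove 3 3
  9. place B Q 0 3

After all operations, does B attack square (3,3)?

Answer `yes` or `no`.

Op 1: place BK@(1,1)
Op 2: place BN@(0,0)
Op 3: place BQ@(0,2)
Op 4: place BB@(3,3)
Op 5: place WK@(2,3)
Op 6: remove (2,3)
Op 7: place BN@(3,2)
Op 8: remove (3,3)
Op 9: place BQ@(0,3)
Per-piece attacks for B:
  BN@(0,0): attacks (1,2) (2,1)
  BQ@(0,2): attacks (0,3) (0,1) (0,0) (1,2) (2,2) (3,2) (1,3) (2,4) (1,1) [ray(0,1) blocked at (0,3); ray(0,-1) blocked at (0,0); ray(1,0) blocked at (3,2); ray(1,-1) blocked at (1,1)]
  BQ@(0,3): attacks (0,4) (0,2) (1,3) (2,3) (3,3) (4,3) (1,4) (1,2) (2,1) (3,0) [ray(0,-1) blocked at (0,2)]
  BK@(1,1): attacks (1,2) (1,0) (2,1) (0,1) (2,2) (2,0) (0,2) (0,0)
  BN@(3,2): attacks (4,4) (2,4) (1,3) (4,0) (2,0) (1,1)
B attacks (3,3): yes

Answer: yes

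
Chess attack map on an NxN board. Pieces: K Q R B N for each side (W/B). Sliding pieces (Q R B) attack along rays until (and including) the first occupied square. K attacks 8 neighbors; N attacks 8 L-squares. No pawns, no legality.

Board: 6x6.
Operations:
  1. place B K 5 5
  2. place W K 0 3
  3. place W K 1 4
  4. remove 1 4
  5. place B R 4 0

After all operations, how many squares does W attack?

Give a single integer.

Answer: 5

Derivation:
Op 1: place BK@(5,5)
Op 2: place WK@(0,3)
Op 3: place WK@(1,4)
Op 4: remove (1,4)
Op 5: place BR@(4,0)
Per-piece attacks for W:
  WK@(0,3): attacks (0,4) (0,2) (1,3) (1,4) (1,2)
Union (5 distinct): (0,2) (0,4) (1,2) (1,3) (1,4)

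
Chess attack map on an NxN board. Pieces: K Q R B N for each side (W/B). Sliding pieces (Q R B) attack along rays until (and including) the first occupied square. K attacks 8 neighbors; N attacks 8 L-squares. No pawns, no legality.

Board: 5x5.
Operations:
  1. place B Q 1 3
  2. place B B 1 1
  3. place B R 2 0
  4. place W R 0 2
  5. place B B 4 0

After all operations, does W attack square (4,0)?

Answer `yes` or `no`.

Answer: no

Derivation:
Op 1: place BQ@(1,3)
Op 2: place BB@(1,1)
Op 3: place BR@(2,0)
Op 4: place WR@(0,2)
Op 5: place BB@(4,0)
Per-piece attacks for W:
  WR@(0,2): attacks (0,3) (0,4) (0,1) (0,0) (1,2) (2,2) (3,2) (4,2)
W attacks (4,0): no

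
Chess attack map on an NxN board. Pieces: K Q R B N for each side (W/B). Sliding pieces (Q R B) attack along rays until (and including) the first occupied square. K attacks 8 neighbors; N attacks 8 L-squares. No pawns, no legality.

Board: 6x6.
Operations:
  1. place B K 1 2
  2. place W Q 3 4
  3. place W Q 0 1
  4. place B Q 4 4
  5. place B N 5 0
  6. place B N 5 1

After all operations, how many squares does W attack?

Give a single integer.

Answer: 24

Derivation:
Op 1: place BK@(1,2)
Op 2: place WQ@(3,4)
Op 3: place WQ@(0,1)
Op 4: place BQ@(4,4)
Op 5: place BN@(5,0)
Op 6: place BN@(5,1)
Per-piece attacks for W:
  WQ@(0,1): attacks (0,2) (0,3) (0,4) (0,5) (0,0) (1,1) (2,1) (3,1) (4,1) (5,1) (1,2) (1,0) [ray(1,0) blocked at (5,1); ray(1,1) blocked at (1,2)]
  WQ@(3,4): attacks (3,5) (3,3) (3,2) (3,1) (3,0) (4,4) (2,4) (1,4) (0,4) (4,5) (4,3) (5,2) (2,5) (2,3) (1,2) [ray(1,0) blocked at (4,4); ray(-1,-1) blocked at (1,2)]
Union (24 distinct): (0,0) (0,2) (0,3) (0,4) (0,5) (1,0) (1,1) (1,2) (1,4) (2,1) (2,3) (2,4) (2,5) (3,0) (3,1) (3,2) (3,3) (3,5) (4,1) (4,3) (4,4) (4,5) (5,1) (5,2)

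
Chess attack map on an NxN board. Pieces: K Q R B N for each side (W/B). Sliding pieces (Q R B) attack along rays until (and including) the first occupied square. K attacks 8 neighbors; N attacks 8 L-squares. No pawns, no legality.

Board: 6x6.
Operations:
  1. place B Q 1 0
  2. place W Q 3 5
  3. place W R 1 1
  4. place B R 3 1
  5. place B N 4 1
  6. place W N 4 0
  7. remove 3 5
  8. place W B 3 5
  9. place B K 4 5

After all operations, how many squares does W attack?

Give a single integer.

Answer: 14

Derivation:
Op 1: place BQ@(1,0)
Op 2: place WQ@(3,5)
Op 3: place WR@(1,1)
Op 4: place BR@(3,1)
Op 5: place BN@(4,1)
Op 6: place WN@(4,0)
Op 7: remove (3,5)
Op 8: place WB@(3,5)
Op 9: place BK@(4,5)
Per-piece attacks for W:
  WR@(1,1): attacks (1,2) (1,3) (1,4) (1,5) (1,0) (2,1) (3,1) (0,1) [ray(0,-1) blocked at (1,0); ray(1,0) blocked at (3,1)]
  WB@(3,5): attacks (4,4) (5,3) (2,4) (1,3) (0,2)
  WN@(4,0): attacks (5,2) (3,2) (2,1)
Union (14 distinct): (0,1) (0,2) (1,0) (1,2) (1,3) (1,4) (1,5) (2,1) (2,4) (3,1) (3,2) (4,4) (5,2) (5,3)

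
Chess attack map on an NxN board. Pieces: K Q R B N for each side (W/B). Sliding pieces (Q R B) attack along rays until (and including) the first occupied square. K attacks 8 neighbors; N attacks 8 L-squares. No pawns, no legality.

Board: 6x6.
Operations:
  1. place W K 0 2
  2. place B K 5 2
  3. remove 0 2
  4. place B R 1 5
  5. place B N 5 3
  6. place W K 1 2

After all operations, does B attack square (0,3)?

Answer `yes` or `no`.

Op 1: place WK@(0,2)
Op 2: place BK@(5,2)
Op 3: remove (0,2)
Op 4: place BR@(1,5)
Op 5: place BN@(5,3)
Op 6: place WK@(1,2)
Per-piece attacks for B:
  BR@(1,5): attacks (1,4) (1,3) (1,2) (2,5) (3,5) (4,5) (5,5) (0,5) [ray(0,-1) blocked at (1,2)]
  BK@(5,2): attacks (5,3) (5,1) (4,2) (4,3) (4,1)
  BN@(5,3): attacks (4,5) (3,4) (4,1) (3,2)
B attacks (0,3): no

Answer: no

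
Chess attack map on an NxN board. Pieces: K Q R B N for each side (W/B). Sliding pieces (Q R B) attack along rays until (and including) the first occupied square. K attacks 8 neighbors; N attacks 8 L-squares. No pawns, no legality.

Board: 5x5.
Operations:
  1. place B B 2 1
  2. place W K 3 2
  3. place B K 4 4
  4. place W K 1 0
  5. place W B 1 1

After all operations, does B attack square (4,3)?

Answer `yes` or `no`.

Answer: yes

Derivation:
Op 1: place BB@(2,1)
Op 2: place WK@(3,2)
Op 3: place BK@(4,4)
Op 4: place WK@(1,0)
Op 5: place WB@(1,1)
Per-piece attacks for B:
  BB@(2,1): attacks (3,2) (3,0) (1,2) (0,3) (1,0) [ray(1,1) blocked at (3,2); ray(-1,-1) blocked at (1,0)]
  BK@(4,4): attacks (4,3) (3,4) (3,3)
B attacks (4,3): yes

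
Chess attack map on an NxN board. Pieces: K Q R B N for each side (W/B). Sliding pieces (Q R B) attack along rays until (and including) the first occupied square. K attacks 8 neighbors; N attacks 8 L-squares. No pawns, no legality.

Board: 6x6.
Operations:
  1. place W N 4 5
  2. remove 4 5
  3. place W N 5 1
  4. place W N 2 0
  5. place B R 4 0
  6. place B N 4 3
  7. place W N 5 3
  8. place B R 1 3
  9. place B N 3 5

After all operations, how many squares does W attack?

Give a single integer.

Answer: 8

Derivation:
Op 1: place WN@(4,5)
Op 2: remove (4,5)
Op 3: place WN@(5,1)
Op 4: place WN@(2,0)
Op 5: place BR@(4,0)
Op 6: place BN@(4,3)
Op 7: place WN@(5,3)
Op 8: place BR@(1,3)
Op 9: place BN@(3,5)
Per-piece attacks for W:
  WN@(2,0): attacks (3,2) (4,1) (1,2) (0,1)
  WN@(5,1): attacks (4,3) (3,2) (3,0)
  WN@(5,3): attacks (4,5) (3,4) (4,1) (3,2)
Union (8 distinct): (0,1) (1,2) (3,0) (3,2) (3,4) (4,1) (4,3) (4,5)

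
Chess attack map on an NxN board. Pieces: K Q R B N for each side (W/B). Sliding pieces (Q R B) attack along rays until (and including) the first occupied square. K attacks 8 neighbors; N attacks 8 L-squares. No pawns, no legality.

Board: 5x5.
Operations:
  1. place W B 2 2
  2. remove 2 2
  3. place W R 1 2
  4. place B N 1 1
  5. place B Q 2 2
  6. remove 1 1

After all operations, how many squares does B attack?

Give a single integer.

Op 1: place WB@(2,2)
Op 2: remove (2,2)
Op 3: place WR@(1,2)
Op 4: place BN@(1,1)
Op 5: place BQ@(2,2)
Op 6: remove (1,1)
Per-piece attacks for B:
  BQ@(2,2): attacks (2,3) (2,4) (2,1) (2,0) (3,2) (4,2) (1,2) (3,3) (4,4) (3,1) (4,0) (1,3) (0,4) (1,1) (0,0) [ray(-1,0) blocked at (1,2)]
Union (15 distinct): (0,0) (0,4) (1,1) (1,2) (1,3) (2,0) (2,1) (2,3) (2,4) (3,1) (3,2) (3,3) (4,0) (4,2) (4,4)

Answer: 15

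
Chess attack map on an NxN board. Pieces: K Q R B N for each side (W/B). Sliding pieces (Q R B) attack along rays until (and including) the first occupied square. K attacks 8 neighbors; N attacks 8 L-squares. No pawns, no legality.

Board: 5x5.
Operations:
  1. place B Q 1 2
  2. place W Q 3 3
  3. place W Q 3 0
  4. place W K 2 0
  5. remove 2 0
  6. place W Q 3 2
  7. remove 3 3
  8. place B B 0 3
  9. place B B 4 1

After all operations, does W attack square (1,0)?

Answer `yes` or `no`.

Answer: yes

Derivation:
Op 1: place BQ@(1,2)
Op 2: place WQ@(3,3)
Op 3: place WQ@(3,0)
Op 4: place WK@(2,0)
Op 5: remove (2,0)
Op 6: place WQ@(3,2)
Op 7: remove (3,3)
Op 8: place BB@(0,3)
Op 9: place BB@(4,1)
Per-piece attacks for W:
  WQ@(3,0): attacks (3,1) (3,2) (4,0) (2,0) (1,0) (0,0) (4,1) (2,1) (1,2) [ray(0,1) blocked at (3,2); ray(1,1) blocked at (4,1); ray(-1,1) blocked at (1,2)]
  WQ@(3,2): attacks (3,3) (3,4) (3,1) (3,0) (4,2) (2,2) (1,2) (4,3) (4,1) (2,3) (1,4) (2,1) (1,0) [ray(0,-1) blocked at (3,0); ray(-1,0) blocked at (1,2); ray(1,-1) blocked at (4,1)]
W attacks (1,0): yes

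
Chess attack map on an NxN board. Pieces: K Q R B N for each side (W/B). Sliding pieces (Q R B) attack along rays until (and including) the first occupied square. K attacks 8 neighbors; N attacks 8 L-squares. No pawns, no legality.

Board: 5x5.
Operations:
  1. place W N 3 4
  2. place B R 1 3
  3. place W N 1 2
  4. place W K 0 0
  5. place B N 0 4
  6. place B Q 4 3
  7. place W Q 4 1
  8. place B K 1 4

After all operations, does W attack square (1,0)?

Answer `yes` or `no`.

Answer: yes

Derivation:
Op 1: place WN@(3,4)
Op 2: place BR@(1,3)
Op 3: place WN@(1,2)
Op 4: place WK@(0,0)
Op 5: place BN@(0,4)
Op 6: place BQ@(4,3)
Op 7: place WQ@(4,1)
Op 8: place BK@(1,4)
Per-piece attacks for W:
  WK@(0,0): attacks (0,1) (1,0) (1,1)
  WN@(1,2): attacks (2,4) (3,3) (0,4) (2,0) (3,1) (0,0)
  WN@(3,4): attacks (4,2) (2,2) (1,3)
  WQ@(4,1): attacks (4,2) (4,3) (4,0) (3,1) (2,1) (1,1) (0,1) (3,2) (2,3) (1,4) (3,0) [ray(0,1) blocked at (4,3); ray(-1,1) blocked at (1,4)]
W attacks (1,0): yes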